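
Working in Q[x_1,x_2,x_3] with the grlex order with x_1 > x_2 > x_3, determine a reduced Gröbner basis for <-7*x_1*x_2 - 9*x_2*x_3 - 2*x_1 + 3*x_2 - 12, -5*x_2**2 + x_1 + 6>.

f_1 = -7*x_1*x_2 - 9*x_2*x_3 - 2*x_1 + 3*x_2 - 12, LT = x_1*x_2.
f_2 = -5*x_2**2 + x_1 + 6, LT = x_2**2.

S(f_1,f_2): lcm = x_1*x_2**2. S = 9/7*x_2**2*x_3 + 1/5*x_1**2 + 2/7*x_1*x_2 - 3/7*x_2**2 + 6/5*x_1 + 12/7*x_2.
  reduce S modulo (f_1, f_2):
  remainder 1/5*x_1**2 + 9/35*x_1*x_3 - 18/49*x_2*x_3 + 253/245*x_1 + 90/49*x_2 + 54/35*x_3 - 246/245 ≠ 0; add g_3 = 1/5*x_1**2 + 9/35*x_1*x_3 - 18/49*x_2*x_3 + 253/245*x_1 + 90/49*x_2 + 54/35*x_3 - 246/245 to the basis.

The other S-polynomials (S(f_1,g_3), S(f_2,g_3)) all reduce to 0 modulo the current basis, so we have a Gröbner basis.

G = {x_1**2 + 9/7*x_1*x_3 - 90/49*x_2*x_3 + 253/49*x_1 + 450/49*x_2 + 54/7*x_3 - 246/49, x_1*x_2 + 9/7*x_2*x_3 + 2/7*x_1 - 3/7*x_2 + 12/7, x_2**2 - 1/5*x_1 - 6/5}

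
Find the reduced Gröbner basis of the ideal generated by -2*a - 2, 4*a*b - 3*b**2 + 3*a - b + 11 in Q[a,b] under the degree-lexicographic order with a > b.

Buchberger's algorithm terminates because the ascending chain of leading-term ideals stabilizes.

f_1 = -2*a - 2, LT = a.
f_2 = 4*a*b - 3*b**2 + 3*a - b + 11, LT = a*b.

S(f_1,f_2): lcm = a*b. S = 3/4*b**2 - 3/4*a + 5/4*b - 11/4.
  leading term b**2: no divisor's leading term divides it; move 3/4*b**2 to the remainder.
  leading term a: subtract (3/8)·f_1 from -3/4*a + 5/4*b - 11/4 → 5/4*b - 2
  leading term b: no divisor's leading term divides it; move 5/4*b to the remainder.
  leading term 1: no divisor's leading term divides it; move -2 to the remainder.
  remainder 3/4*b**2 + 5/4*b - 2 ≠ 0; add g_3 = 3/4*b**2 + 5/4*b - 2 to the basis.

The other S-polynomials (S(f_1,g_3), S(f_2,g_3)) all reduce to 0 modulo the current basis, so we have a Gröbner basis.
Inter-reduce: drop elements whose leading term is divisible by another's, tail-reduce, and make monic.

G = {b**2 + 5/3*b - 8/3, a + 1}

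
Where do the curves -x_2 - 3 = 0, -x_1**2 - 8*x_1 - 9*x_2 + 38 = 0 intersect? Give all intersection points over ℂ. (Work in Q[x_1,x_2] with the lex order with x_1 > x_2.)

Compute a lex Gröbner basis by Buchberger's algorithm.
f_1 = -x_2 - 3, LT = x_2.
f_2 = -x_1**2 - 8*x_1 - 9*x_2 + 38, LT = x_1**2.

The S-polynomials (S(f_1,f_2)) all reduce to 0 modulo the current basis, so we have a Gröbner basis.
Inter-reduce: drop elements whose leading term is divisible by another's, tail-reduce, and make monic.
Reduced Gröbner basis: {x_1**2 + 8*x_1 - 65, x_2 + 3}.

Since the basis is lex-ordered, x_2 + 3 is univariate in x_2. Its roots are {-3}. Back-substituting each root into the other basis elements fixes the other coordinates.
  x_2 = -3: the earlier basis element becomes x_1**2 + 8*x_1 - 65 = 0, giving x_1 = -13, 5 — points (-13, -3), (5, -3).

{(-13, -3), (5, -3)}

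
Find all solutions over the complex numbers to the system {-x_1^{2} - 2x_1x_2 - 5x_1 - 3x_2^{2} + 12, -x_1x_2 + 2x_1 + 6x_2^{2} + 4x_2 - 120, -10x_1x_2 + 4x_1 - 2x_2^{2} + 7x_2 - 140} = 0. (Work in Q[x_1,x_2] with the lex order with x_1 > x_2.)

{(-4, 4)}

Compute a lex Gröbner basis by Buchberger's algorithm.
f_1 = -x_1^{2} - 2x_1x_2 - 5x_1 - 3x_2^{2} + 12, LT = x_1^{2}.
f_2 = -x_1x_2 + 2x_1 + 6x_2^{2} + 4x_2 - 120, LT = x_1x_2.
f_3 = -10x_1x_2 + 4x_1 - 2x_2^{2} + 7x_2 - 140, LT = x_1x_2.

S(f_1,f_2): lcm = x_1^{2}x_2. S = 2x_1^{2} + 8x_1x_2^{2} + 9x_1x_2 - 120x_1 + 3x_2^{3} - 12x_2.
  reduce S modulo (f_1, f_2, f_3):
  remainder -88x_1 + 51x_2^{3} + 152x_2^{2} - 888x_2 - 2496 ≠ 0; add h_4 = -88x_1 + 51x_2^{3} + 152x_2^{2} - 888x_2 - 2496 to the basis.

S(f_1,f_3): lcm = x_1^{2}x_2. S = \tfrac{2}{5}x_1^{2} + \tfrac{9}{5}x_1x_2^{2} + \tfrac{57}{10}x_1x_2 - 14x_1 + 3x_2^{3} - 12x_2.
  reduce S modulo (f_1, f_2, f_3, h_4):
  remainder \tfrac{6327}{440}x_2^{3} + \tfrac{646}{11}x_2^{2} - \tfrac{2245}{11}x_2 - \tfrac{57396}{55} ≠ 0; add h_5 = \tfrac{6327}{440}x_2^{3} + \tfrac{646}{11}x_2^{2} - \tfrac{2245}{11}x_2 - \tfrac{57396}{55} to the basis.

S(f_2,f_3): lcm = x_1x_2. S = -\tfrac{8}{5}x_1 - \tfrac{31}{5}x_2^{2} - \tfrac{33}{10}x_2 + 106.
  reduce S modulo (f_1, f_2, f_3, h_4, h_5):
  remainder -\tfrac{2873}{555}x_2^{2} - \tfrac{6653}{21090}x_2 + \tfrac{295566}{3515} ≠ 0; add h_6 = -\tfrac{2873}{555}x_2^{2} - \tfrac{6653}{21090}x_2 + \tfrac{295566}{3515} to the basis.

S(f_1,h_4): lcm = x_1^{2}. S = \tfrac{51}{88}x_1x_2^{3} + \tfrac{19}{11}x_1x_2^{2} - \tfrac{89}{11}x_1x_2 - \tfrac{257}{11}x_1 + 3x_2^{2} - 12.
  reduce S modulo (f_1, f_2, f_3, h_4, h_5, h_6):
  remainder \tfrac{3170465542}{115123983}x_2 - \tfrac{12681862168}{115123983} ≠ 0; add h_7 = \tfrac{3170465542}{115123983}x_2 - \tfrac{12681862168}{115123983} to the basis.

The other S-polynomials (S(f_2,h_4), S(f_3,h_4), S(f_1,h_5), S(f_2,h_5), S(f_3,h_5), S(h_4,h_5), S(f_1,h_6), S(f_2,h_6), S(f_3,h_6), S(h_4,h_6), S(h_5,h_6), S(f_1,h_7), S(f_2,h_7), S(f_3,h_7), S(h_4,h_7), S(h_5,h_7), S(h_6,h_7)) all reduce to 0 modulo the current basis, so we have a Gröbner basis.
Inter-reduce: drop elements whose leading term is divisible by another's, tail-reduce, and make monic.
Reduced Gröbner basis: {x_1 + 4, x_2 - 4}.

From the last basis element, x_2 - 4 = 0, so x_2 takes values in {4}. Each choice, substituted upward through the basis, yields the corresponding point(s) of the solution set.
  x_2 = 4: the earlier basis element becomes x_1 + 4 = 0, giving x_1 = -4 — point (-4, 4).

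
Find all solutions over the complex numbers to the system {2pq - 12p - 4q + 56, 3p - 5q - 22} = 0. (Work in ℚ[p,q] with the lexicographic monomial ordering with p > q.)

Compute a lex Gröbner basis by Buchberger's algorithm.
f_1 = 2pq - 12p - 4q + 56, LT = pq.
f_2 = 3p - 5q - 22, LT = p.

S(f_1,f_2): lcm = pq. S = -6p + 5/3q² + 16/3q + 28.
  reduce S modulo (f_1, f_2):
  remainder 5/3q² - 14/3q - 16 ≠ 0; add h_3 = 5/3q² - 14/3q - 16 to the basis.

The other S-polynomials (S(f_1,h_3), S(f_2,h_3)) all reduce to 0 modulo the current basis, so we have a Gröbner basis.
Inter-reduce: drop elements whose leading term is divisible by another's, tail-reduce, and make monic.
Reduced Gröbner basis: {p - 5/3q - 22/3, q² - 14/5q - 48/5}.

A lex Gröbner basis eliminates variables successively. Here q² - 14/5q - 48/5 depends only on q, with roots {-2, 24/5}; lifting each root through the earlier basis elements recovers the full solutions.
  q = -2: the earlier basis element becomes p - 4 = 0, giving p = 4 — point (4, -2).
  q = 24/5: the earlier basis element becomes p - 46/3 = 0, giving p = 46/3 — point (46/3, 24/5).

{(4, -2), (46/3, 24/5)}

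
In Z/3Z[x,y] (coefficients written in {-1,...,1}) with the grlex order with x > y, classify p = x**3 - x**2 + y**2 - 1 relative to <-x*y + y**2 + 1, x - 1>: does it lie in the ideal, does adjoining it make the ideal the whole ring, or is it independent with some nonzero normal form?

x**3 - x**2 + y**2 - 1 is independent of I; its normal form modulo I is y + 1.

First compute the reduced Gröbner basis of I by Buchberger's algorithm.
f_1 = -x*y + y**2 + 1, LT = x*y.
f_2 = x - 1, LT = x.

S(f_1,f_2): lcm = x*y. S = -y**2 + y - 1.
  leading term y**2: no divisor's leading term divides it; move -y**2 to the remainder.
  leading term y: no divisor's leading term divides it; move y to the remainder.
  leading term 1: no divisor's leading term divides it; move -1 to the remainder.
  remainder -y**2 + y - 1 ≠ 0; add h_3 = -y**2 + y - 1 to the basis.

The other S-polynomials (S(f_1,h_3), S(f_2,h_3)) all reduce to 0 modulo the current basis, so we have a Gröbner basis.
Inter-reduce: drop elements whose leading term is divisible by another's, tail-reduce, and make monic.
Reduced Gröbner basis: {y**2 - y + 1, x - 1}.
Label its elements g_1 = y**2 - y + 1, g_2 = x - 1.

Reduce p = x**3 - x**2 + y**2 - 1 modulo G:
  leading term x**3: subtract (x**2)·g_2 from x**3 - x**2 + y**2 - 1 → y**2 - 1
  leading term y**2: subtract (1)·g_1 from y**2 - 1 → y + 1
  leading term y: no divisor's leading term divides it; move y to the remainder.
  leading term 1: no divisor's leading term divides it; move 1 to the remainder.
  normal form = y + 1.
The normal form is nonzero, so p ∉ I. Since p minus its normal form lies in I, I + (p) = I + (r) where r = y + 1; decide whether this ideal is the whole ring.
Run Buchberger on G together with r (pairs among the g_i already reduce to 0 since G is a Gröbner basis):
g_1 = y**2 - y + 1, LT = y**2.
g_2 = x - 1, LT = x.
r = y + 1, LT = y.

The S-polynomials (S(g_1,g_2), S(g_1,r), S(g_2,r)) all reduce to 0 modulo the current basis, so we have a Gröbner basis.
Inter-reduce: drop elements whose leading term is divisible by another's, tail-reduce, and make monic.
Reduced Gröbner basis: {x - 1, y + 1}.
The reduced Gröbner basis of I + (p) is {x - 1, y + 1} ≠ {1}, a proper ideal, so the enlarged system stays consistent: p is independent of I, with normal form y + 1.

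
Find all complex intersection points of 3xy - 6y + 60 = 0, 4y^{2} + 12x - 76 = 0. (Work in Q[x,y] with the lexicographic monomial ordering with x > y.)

Compute a lex Gröbner basis by Buchberger's algorithm.
f_1 = 3xy - 6y + 60, LT = xy.
f_2 = 12x + 4y^{2} - 76, LT = x.

S(f_1,f_2): lcm = xy. S = -\tfrac{1}{3}y^{3} + \tfrac{13}{3}y + 20.
  leading term y^{3}: no divisor's leading term divides it; move -\tfrac{1}{3}y^{3} to the remainder.
  leading term y: no divisor's leading term divides it; move \tfrac{13}{3}y to the remainder.
  leading term 1: no divisor's leading term divides it; move 20 to the remainder.
  remainder -\tfrac{1}{3}y^{3} + \tfrac{13}{3}y + 20 ≠ 0; add h_3 = -\tfrac{1}{3}y^{3} + \tfrac{13}{3}y + 20 to the basis.

The other S-polynomials (S(f_1,h_3), S(f_2,h_3)) all reduce to 0 modulo the current basis, so we have a Gröbner basis.
Inter-reduce: drop elements whose leading term is divisible by another's, tail-reduce, and make monic.
Reduced Gröbner basis: {x + \tfrac{1}{3}y^{2} - \tfrac{19}{3}, y^{3} - 13y - 60}.

From the last basis element, y^{3} - 13y - 60 = 0, so y takes values in {5, -5/2 - sqrt(23)*I/2, -5/2 + sqrt(23)*I/2}. Each choice, substituted upward through the basis, yields the corresponding point(s) of the solution set.
  y = 5: the earlier basis element becomes x + 2 = 0, giving x = -2 — point (-2, 5).
  y = -5/2 - sqrt(23)*I/2: the earlier basis element becomes x - 37/6 + 5*sqrt(23)*I/6 = 0, giving x = 37/6 - 5*sqrt(23)*I/6 — point (37/6 - 5*sqrt(23)*I/6, -5/2 - sqrt(23)*I/2).
  y = -5/2 + sqrt(23)*I/2: the earlier basis element becomes x - 37/6 - 5*sqrt(23)*I/6 = 0, giving x = 37/6 + 5*sqrt(23)*I/6 — point (37/6 + 5*sqrt(23)*I/6, -5/2 + sqrt(23)*I/2).
Check: every point annihilates each of the original generators.

{(-2, 5), (37/6 - 5*sqrt(23)*I/6, -5/2 - sqrt(23)*I/2), (37/6 + 5*sqrt(23)*I/6, -5/2 + sqrt(23)*I/2)}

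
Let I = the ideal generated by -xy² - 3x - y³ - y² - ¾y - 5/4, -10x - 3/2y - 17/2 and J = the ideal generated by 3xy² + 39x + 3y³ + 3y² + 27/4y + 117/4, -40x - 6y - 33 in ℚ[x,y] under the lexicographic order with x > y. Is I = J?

No, the ideals differ.

Two ideals are equal iff their reduced Gröbner bases coincide (the reduced basis is unique for a fixed ordering).
Buchberger on the first generating set:
f_1 = -xy² - 3x - y³ - y² - ¾y - 5/4, LT = xy².
f_2 = -10x - 3/2y - 17/2, LT = x.

S(f_1,f_2): lcm = xy². S = 3x + 17/20y³ + 3/20y² + ¾y + 5/4.
  leading term x: subtract (-3/10)·f_2 from 3x + 17/20y³ + 3/20y² + ¾y + 5/4 → 17/20y³ + 3/20y² + 3/10y - 13/10
  leading term y³: no divisor's leading term divides it; move 17/20y³ to the remainder.
  leading term y²: no divisor's leading term divides it; move 3/20y² to the remainder.
  leading term y: no divisor's leading term divides it; move 3/10y to the remainder.
  leading term 1: no divisor's leading term divides it; move -13/10 to the remainder.
  remainder 17/20y³ + 3/20y² + 3/10y - 13/10 ≠ 0; add g_3 = 17/20y³ + 3/20y² + 3/10y - 13/10 to the basis.

The other S-polynomials (S(f_1,g_3), S(f_2,g_3)) all reduce to 0 modulo the current basis, so we have a Gröbner basis.
Inter-reduce: drop elements whose leading term is divisible by another's, tail-reduce, and make monic.
Reduced Gröbner basis: {x + 3/20y + 17/20, y³ + 3/17y² + 6/17y - 26/17}.

Buchberger on the second generating set:
h_1 = 3xy² + 39x + 3y³ + 3y² + 27/4y + 117/4, LT = xy².
h_2 = -40x - 6y - 33, LT = x.

S(h_1,h_2): lcm = xy². S = 13x + 17/20y³ + 7/40y² + 9/4y + 39/4.
  leading term x: subtract (-13/40)·h_2 from 13x + 17/20y³ + 7/40y² + 9/4y + 39/4 → 17/20y³ + 7/40y² + 3/10y - 39/40
  leading term y³: no divisor's leading term divides it; move 17/20y³ to the remainder.
  leading term y²: no divisor's leading term divides it; move 7/40y² to the remainder.
  leading term y: no divisor's leading term divides it; move 3/10y to the remainder.
  leading term 1: no divisor's leading term divides it; move -39/40 to the remainder.
  remainder 17/20y³ + 7/40y² + 3/10y - 39/40 ≠ 0; add k_3 = 17/20y³ + 7/40y² + 3/10y - 39/40 to the basis.

The other S-polynomials (S(h_1,k_3), S(h_2,k_3)) all reduce to 0 modulo the current basis, so we have a Gröbner basis.
Inter-reduce: drop elements whose leading term is divisible by another's, tail-reduce, and make monic.
Reduced Gröbner basis: {x + 3/20y + 33/40, y³ + 7/34y² + 6/17y - 39/34}.

The bases are distinct; the ideals are different.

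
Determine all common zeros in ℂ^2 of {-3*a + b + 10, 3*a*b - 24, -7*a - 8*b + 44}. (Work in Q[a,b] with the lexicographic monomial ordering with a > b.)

Compute a lex Gröbner basis by Buchberger's algorithm.
f_1 = -3*a + b + 10, LT = a.
f_2 = 3*a*b - 24, LT = a*b.
f_3 = -7*a - 8*b + 44, LT = a.

S(f_1,f_2): lcm = a*b. S = -1/3*b**2 - 10/3*b + 8.
  reduce S modulo (f_1, f_2, f_3):
  remainder -1/3*b**2 - 10/3*b + 8 ≠ 0; add h_4 = -1/3*b**2 - 10/3*b + 8 to the basis.

S(f_1,f_3): lcm = a. S = -31/21*b + 62/21.
  reduce S modulo (f_1, f_2, f_3, h_4):
  remainder -31/21*b + 62/21 ≠ 0; add h_5 = -31/21*b + 62/21 to the basis.

The other S-polynomials (S(f_2,f_3), S(f_1,h_4), S(f_2,h_4), S(f_3,h_4), S(f_1,h_5), S(f_2,h_5), S(f_3,h_5), S(h_4,h_5)) all reduce to 0 modulo the current basis, so we have a Gröbner basis.
Inter-reduce: drop elements whose leading term is divisible by another's, tail-reduce, and make monic.
Reduced Gröbner basis: {a - 4, b - 2}.

Elimination: the polynomial b - 2 lies in the elimination ideal for b, so b ∈ {2}. For each such b, the remaining basis elements (now univariate) give the rest of the solution.
  b = 2: the earlier basis element becomes a - 4 = 0, giving a = 4 — point (4, 2).

{(4, 2)}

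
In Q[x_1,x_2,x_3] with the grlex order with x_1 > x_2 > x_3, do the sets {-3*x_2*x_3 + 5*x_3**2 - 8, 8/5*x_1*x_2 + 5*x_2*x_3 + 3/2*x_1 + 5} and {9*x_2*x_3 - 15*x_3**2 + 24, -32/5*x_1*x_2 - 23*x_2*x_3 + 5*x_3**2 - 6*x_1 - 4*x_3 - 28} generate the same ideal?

No, the ideals differ.

Equality of ideals is decidable: compute both reduced Gröbner bases (unique for the ordering) and check whether they agree.
Buchberger on the first generating set:
f_1 = -3*x_2*x_3 + 5*x_3**2 - 8, LT = x_2*x_3.
f_2 = 8/5*x_1*x_2 + 5*x_2*x_3 + 3/2*x_1 + 5, LT = x_1*x_2.

S(f_1,f_2): lcm = x_1*x_2*x_3. S = -5/3*x_1*x_3**2 - 25/8*x_2*x_3**2 - 15/16*x_1*x_3 + 8/3*x_1 - 25/8*x_3.
  reduce S modulo (f_1, f_2):
  remainder -5/3*x_1*x_3**2 - 125/24*x_3**3 - 15/16*x_1*x_3 + 8/3*x_1 + 125/24*x_3 ≠ 0; add g_3 = -5/3*x_1*x_3**2 - 125/24*x_3**3 - 15/16*x_1*x_3 + 8/3*x_1 + 125/24*x_3 to the basis.

The other S-polynomials (S(f_1,g_3), S(f_2,g_3)) all reduce to 0 modulo the current basis, so we have a Gröbner basis.
Inter-reduce: drop elements whose leading term is divisible by another's, tail-reduce, and make monic.
Reduced Gröbner basis: {x_1*x_3**2 + 25/8*x_3**3 + 9/16*x_1*x_3 - 8/5*x_1 - 25/8*x_3, x_1*x_2 + 125/24*x_3**2 + 15/16*x_1 - 125/24, x_2*x_3 - 5/3*x_3**2 + 8/3}.

Buchberger on the second generating set:
h_1 = 9*x_2*x_3 - 15*x_3**2 + 24, LT = x_2*x_3.
h_2 = -32/5*x_1*x_2 - 23*x_2*x_3 + 5*x_3**2 - 6*x_1 - 4*x_3 - 28, LT = x_1*x_2.

S(h_1,h_2): lcm = x_1*x_2*x_3. S = -5/3*x_1*x_3**2 - 115/32*x_2*x_3**2 + 25/32*x_3**3 - 15/16*x_1*x_3 - 5/8*x_3**2 + 8/3*x_1 - 35/8*x_3.
  reduce S modulo (h_1, h_2):
  remainder -5/3*x_1*x_3**2 - 125/24*x_3**3 - 15/16*x_1*x_3 - 5/8*x_3**2 + 8/3*x_1 + 125/24*x_3 ≠ 0; add k_3 = -5/3*x_1*x_3**2 - 125/24*x_3**3 - 15/16*x_1*x_3 - 5/8*x_3**2 + 8/3*x_1 + 125/24*x_3 to the basis.

The other S-polynomials (S(h_1,k_3), S(h_2,k_3)) all reduce to 0 modulo the current basis, so we have a Gröbner basis.
Inter-reduce: drop elements whose leading term is divisible by another's, tail-reduce, and make monic.
Reduced Gröbner basis: {x_1*x_3**2 + 25/8*x_3**3 + 9/16*x_1*x_3 + 3/8*x_3**2 - 8/5*x_1 - 25/8*x_3, x_1*x_2 + 125/24*x_3**2 + 15/16*x_1 + 5/8*x_3 - 125/24, x_2*x_3 - 5/3*x_3**2 + 8/3}.

Since the reduced bases disagree, the two ideals are not the same.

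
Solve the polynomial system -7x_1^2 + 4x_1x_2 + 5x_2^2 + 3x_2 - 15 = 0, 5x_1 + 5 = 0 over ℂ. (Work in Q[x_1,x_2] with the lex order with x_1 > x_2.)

{(-1, -2), (-1, 11/5)}

Compute a lex Gröbner basis by Buchberger's algorithm.
f_1 = -7x_1^2 + 4x_1x_2 + 5x_2^2 + 3x_2 - 15, LT = x_1^2.
f_2 = 5x_1 + 5, LT = x_1.

S(f_1,f_2): lcm = x_1^2. S = -4/7x_1x_2 - x_1 - 5/7x_2^2 - 3/7x_2 + 15/7.
  leading term x_1x_2: subtract (-4/35x_2)·f_2 from -4/7x_1x_2 - x_1 - 5/7x_2^2 - 3/7x_2 + 15/7 → -x_1 - 5/7x_2^2 + 1/7x_2 + 15/7
  leading term x_1: subtract (-1/5)·f_2 from -x_1 - 5/7x_2^2 + 1/7x_2 + 15/7 → -5/7x_2^2 + 1/7x_2 + 22/7
  leading term x_2^2: no divisor's leading term divides it; move -5/7x_2^2 to the remainder.
  leading term x_2: no divisor's leading term divides it; move 1/7x_2 to the remainder.
  leading term 1: no divisor's leading term divides it; move 22/7 to the remainder.
  remainder -5/7x_2^2 + 1/7x_2 + 22/7 ≠ 0; add h_3 = -5/7x_2^2 + 1/7x_2 + 22/7 to the basis.

The other S-polynomials (S(f_1,h_3), S(f_2,h_3)) all reduce to 0 modulo the current basis, so we have a Gröbner basis.
Inter-reduce: drop elements whose leading term is divisible by another's, tail-reduce, and make monic.
Reduced Gröbner basis: {x_1 + 1, x_2^2 - 1/5x_2 - 22/5}.

Elimination: the polynomial x_2^2 - 1/5x_2 - 22/5 lies in the elimination ideal for x_2, so x_2 ∈ {-2, 11/5}. For each such x_2, the remaining basis elements (now univariate) give the rest of the solution.
  x_2 = -2: the earlier basis element becomes x_1 + 1 = 0, giving x_1 = -1 — point (-1, -2).
  x_2 = 11/5: the earlier basis element becomes x_1 + 1 = 0, giving x_1 = -1 — point (-1, 11/5).
Check: every point annihilates each of the original generators.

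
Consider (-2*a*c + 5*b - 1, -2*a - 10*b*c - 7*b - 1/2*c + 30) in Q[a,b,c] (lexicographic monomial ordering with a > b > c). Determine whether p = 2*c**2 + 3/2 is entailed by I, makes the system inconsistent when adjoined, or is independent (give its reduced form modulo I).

2*c**2 + 3/2 is independent of I; its normal form modulo I is 2*c**2 + 3/2.

First compute the reduced Gröbner basis of I by Buchberger's algorithm.
f_1 = -2*a*c + 5*b - 1, LT = a*c.
f_2 = -2*a - 10*b*c - 7*b - 1/2*c + 30, LT = a.

S(f_1,f_2): lcm = a*c. S = -5*b*c**2 - 7/2*b*c - 5/2*b - 1/4*c**2 + 15*c + 1/2.
  leading term b*c**2: no divisor's leading term divides it; move -5*b*c**2 to the remainder.
  leading term b*c: no divisor's leading term divides it; move -7/2*b*c to the remainder.
  leading term b: no divisor's leading term divides it; move -5/2*b to the remainder.
  leading term c**2: no divisor's leading term divides it; move -1/4*c**2 to the remainder.
  leading term c: no divisor's leading term divides it; move 15*c to the remainder.
  leading term 1: no divisor's leading term divides it; move 1/2 to the remainder.
  remainder -5*b*c**2 - 7/2*b*c - 5/2*b - 1/4*c**2 + 15*c + 1/2 ≠ 0; add h_3 = -5*b*c**2 - 7/2*b*c - 5/2*b - 1/4*c**2 + 15*c + 1/2 to the basis.

The other S-polynomials (S(f_1,h_3), S(f_2,h_3)) all reduce to 0 modulo the current basis, so we have a Gröbner basis.
Inter-reduce: drop elements whose leading term is divisible by another's, tail-reduce, and make monic.
Reduced Gröbner basis: {a + 5*b*c + 7/2*b + 1/4*c - 15, b*c**2 + 7/10*b*c + 1/2*b + 1/20*c**2 - 3*c - 1/10}.
Label its elements g_1 = a + 5*b*c + 7/2*b + 1/4*c - 15, g_2 = b*c**2 + 7/10*b*c + 1/2*b + 1/20*c**2 - 3*c - 1/10.

Reduce p = 2*c**2 + 3/2 modulo G:
  leading term c**2: no divisor's leading term divides it; move 2*c**2 to the remainder.
  leading term 1: no divisor's leading term divides it; move 3/2 to the remainder.
  normal form = 2*c**2 + 3/2.
The normal form is nonzero, so p ∉ I. Since p minus its normal form lies in I, I + (p) = I + (r) where r = 2*c**2 + 3/2; decide whether this ideal is the whole ring.
Run Buchberger on G together with r (pairs among the g_i already reduce to 0 since G is a Gröbner basis):
g_1 = a + 5*b*c + 7/2*b + 1/4*c - 15, LT = a.
g_2 = b*c**2 + 7/10*b*c + 1/2*b + 1/20*c**2 - 3*c - 1/10, LT = b*c**2.
r = 2*c**2 + 3/2, LT = c**2.

S(g_2,r): lcm = b*c**2. S = 7/10*b*c - 1/4*b + 1/20*c**2 - 3*c - 1/10.
  leading term b*c: no divisor's leading term divides it; move 7/10*b*c to the remainder.
  leading term b: no divisor's leading term divides it; move -1/4*b to the remainder.
  leading term c**2: subtract (1/40)·r from 1/20*c**2 - 3*c - 1/10 → -3*c - 11/80
  leading term c: no divisor's leading term divides it; move -3*c to the remainder.
  leading term 1: no divisor's leading term divides it; move -11/80 to the remainder.
  remainder 7/10*b*c - 1/4*b - 3*c - 11/80 ≠ 0; add m_4 = 7/10*b*c - 1/4*b - 3*c - 11/80 to the basis.

S(g_2,m_4): lcm = b*c**2. S = 37/35*b*c + 1/2*b + 607/140*c**2 - 157/56*c - 1/10.
  leading term b*c: subtract (74/49)·m_4 from 37/35*b*c + 1/2*b + 607/140*c**2 - 157/56*c - 1/10 → 43/49*b + 607/140*c**2 + 677/392*c + 211/1960
  leading term b: no divisor's leading term divides it; move 43/49*b to the remainder.
  leading term c**2: subtract (607/280)·r from 607/140*c**2 + 677/392*c + 211/1960 → 677/392*c - 2465/784
  leading term c: no divisor's leading term divides it; move 677/392*c to the remainder.
  leading term 1: no divisor's leading term divides it; move -2465/784 to the remainder.
  remainder 43/49*b + 677/392*c - 2465/784 ≠ 0; add m_5 = 43/49*b + 677/392*c - 2465/784 to the basis.

The other S-polynomials (S(g_1,g_2), S(g_1,r), S(g_1,m_4), S(r,m_4), S(g_1,m_5), S(g_2,m_5), S(r,m_5), S(m_4,m_5)) all reduce to 0 modulo the current basis, so we have a Gröbner basis.
Inter-reduce: drop elements whose leading term is divisible by another's, tail-reduce, and make monic.
Reduced Gröbner basis: {a + 3879/344*c + 3385/688, b + 677/344*c - 2465/688, c**2 + 3/4}.
The reduced Gröbner basis of I + (p) is {a + 3879/344*c + 3385/688, b + 677/344*c - 2465/688, c**2 + 3/4} ≠ {1}, a proper ideal, so the enlarged system stays consistent: p is independent of I, with normal form 2*c**2 + 3/2.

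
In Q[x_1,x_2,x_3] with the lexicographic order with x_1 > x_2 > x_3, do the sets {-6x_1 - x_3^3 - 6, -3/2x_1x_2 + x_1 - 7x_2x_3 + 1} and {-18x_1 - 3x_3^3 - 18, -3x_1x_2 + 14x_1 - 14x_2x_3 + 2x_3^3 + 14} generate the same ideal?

Equality of ideals is decidable: compute both reduced Gröbner bases (unique for the ordering) and check whether they agree.
Buchberger on the first generating set:
f_1 = -6x_1 - x_3^3 - 6, LT = x_1.
f_2 = -3/2x_1x_2 + x_1 - 7x_2x_3 + 1, LT = x_1x_2.

S(f_1,f_2): lcm = x_1x_2. S = 2/3x_1 + 1/6x_2x_3^3 - 14/3x_2x_3 + x_2 + 2/3.
  reduce S modulo (f_1, f_2):
  remainder 1/6x_2x_3^3 - 14/3x_2x_3 + x_2 - 1/9x_3^3 ≠ 0; add g_3 = 1/6x_2x_3^3 - 14/3x_2x_3 + x_2 - 1/9x_3^3 to the basis.

The other S-polynomials (S(f_1,g_3), S(f_2,g_3)) all reduce to 0 modulo the current basis, so we have a Gröbner basis.
Inter-reduce: drop elements whose leading term is divisible by another's, tail-reduce, and make monic.
Reduced Gröbner basis: {x_1 + 1/6x_3^3 + 1, x_2x_3^3 - 28x_2x_3 + 6x_2 - 2/3x_3^3}.

Buchberger on the second generating set:
h_1 = -18x_1 - 3x_3^3 - 18, LT = x_1.
h_2 = -3x_1x_2 + 14x_1 - 14x_2x_3 + 2x_3^3 + 14, LT = x_1x_2.

S(h_1,h_2): lcm = x_1x_2. S = 14/3x_1 + 1/6x_2x_3^3 - 14/3x_2x_3 + x_2 + 2/3x_3^3 + 14/3.
  reduce S modulo (h_1, h_2):
  remainder 1/6x_2x_3^3 - 14/3x_2x_3 + x_2 - 1/9x_3^3 ≠ 0; add k_3 = 1/6x_2x_3^3 - 14/3x_2x_3 + x_2 - 1/9x_3^3 to the basis.

The other S-polynomials (S(h_1,k_3), S(h_2,k_3)) all reduce to 0 modulo the current basis, so we have a Gröbner basis.
Inter-reduce: drop elements whose leading term is divisible by another's, tail-reduce, and make monic.
Reduced Gröbner basis: {x_1 + 1/6x_3^3 + 1, x_2x_3^3 - 28x_2x_3 + 6x_2 - 2/3x_3^3}.

These coincide, so the ideals are equal.

Yes, the ideals are equal.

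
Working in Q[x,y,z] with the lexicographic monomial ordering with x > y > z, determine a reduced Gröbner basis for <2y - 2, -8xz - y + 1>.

Buchberger's algorithm terminates because the ascending chain of leading-term ideals stabilizes.

f_1 = 2y - 2, LT = y.
f_2 = -8xz - y + 1, LT = xz.

The S-polynomials (S(f_1,f_2)) all reduce to 0 modulo the current basis, so we have a Gröbner basis.

G = {xz, y - 1}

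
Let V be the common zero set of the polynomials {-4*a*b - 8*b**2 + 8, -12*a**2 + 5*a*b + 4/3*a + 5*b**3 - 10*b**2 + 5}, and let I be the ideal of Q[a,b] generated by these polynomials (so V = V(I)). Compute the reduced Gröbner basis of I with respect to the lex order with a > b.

G = {a - 5/24*b**4 + 17/6*b**3 + 1/9*b**2 - 21/8*b - 1/9, b**5 - 68/5*b**4 - 8/15*b**3 + 111/5*b**2 + 8/15*b - 48/5}

f_1 = -4*a*b - 8*b**2 + 8, LT = a*b.
f_2 = -12*a**2 + 5*a*b + 4/3*a + 5*b**3 - 10*b**2 + 5, LT = a**2.

S(f_1,f_2): lcm = a**2*b. S = 29/12*a*b**2 + 1/9*a*b - 2*a + 5/12*b**4 - 5/6*b**3 + 5/12*b.
  reduce S modulo (f_1, f_2):
  remainder -2*a + 5/12*b**4 - 17/3*b**3 - 2/9*b**2 + 21/4*b + 2/9 ≠ 0; add g_3 = -2*a + 5/12*b**4 - 17/3*b**3 - 2/9*b**2 + 21/4*b + 2/9 to the basis.

S(f_1,g_3): lcm = a*b. S = 5/24*b**5 - 17/6*b**4 - 1/9*b**3 + 37/8*b**2 + 1/9*b - 2.
  reduce S modulo (f_1, f_2, g_3):
  remainder 5/24*b**5 - 17/6*b**4 - 1/9*b**3 + 37/8*b**2 + 1/9*b - 2 ≠ 0; add g_4 = 5/24*b**5 - 17/6*b**4 - 1/9*b**3 + 37/8*b**2 + 1/9*b - 2 to the basis.

The other S-polynomials (S(f_2,g_3), S(f_1,g_4), S(f_2,g_4), S(g_3,g_4)) all reduce to 0 modulo the current basis, so we have a Gröbner basis.
Inter-reduce: drop elements whose leading term is divisible by another's, tail-reduce, and make monic.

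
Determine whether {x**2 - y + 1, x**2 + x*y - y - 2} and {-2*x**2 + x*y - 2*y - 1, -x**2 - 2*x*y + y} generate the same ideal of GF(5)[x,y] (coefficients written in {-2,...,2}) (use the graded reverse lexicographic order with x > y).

No, the ideals differ.

For a fixed monomial order, each ideal has a unique reduced Gröbner basis; comparing bases decides equality.
Buchberger on the first generating set:
f_1 = x**2 - y + 1, LT = x**2.
f_2 = x**2 + x*y - y - 2, LT = x**2.

S(f_1,f_2): lcm = x**2. S = -x*y - 2.
  leading term x*y: no divisor's leading term divides it; move -x*y to the remainder.
  leading term 1: no divisor's leading term divides it; move -2 to the remainder.
  remainder -x*y - 2 ≠ 0; add g_3 = -x*y - 2 to the basis.

S(f_1,g_3): lcm = x**2*y. S = -y**2 - 2*x + y.
  leading term y**2: no divisor's leading term divides it; move -y**2 to the remainder.
  leading term x: no divisor's leading term divides it; move -2*x to the remainder.
  leading term y: no divisor's leading term divides it; move y to the remainder.
  remainder -y**2 - 2*x + y ≠ 0; add g_4 = -y**2 - 2*x + y to the basis.

The other S-polynomials (S(f_2,g_3), S(f_1,g_4), S(f_2,g_4), S(g_3,g_4)) all reduce to 0 modulo the current basis, so we have a Gröbner basis.
Inter-reduce: drop elements whose leading term is divisible by another's, tail-reduce, and make monic.
Reduced Gröbner basis: {x**2 - y + 1, x*y + 2, y**2 + 2*x - y}.

Buchberger on the second generating set:
h_1 = -2*x**2 + x*y - 2*y - 1, LT = x**2.
h_2 = -x**2 - 2*x*y + y, LT = x**2.

S(h_1,h_2): lcm = x**2. S = 2*y - 2.
  leading term y: no divisor's leading term divides it; move 2*y to the remainder.
  leading term 1: no divisor's leading term divides it; move -2 to the remainder.
  remainder 2*y - 2 ≠ 0; add k_3 = 2*y - 2 to the basis.

The other S-polynomials (S(h_1,k_3), S(h_2,k_3)) all reduce to 0 modulo the current basis, so we have a Gröbner basis.
Inter-reduce: drop elements whose leading term is divisible by another's, tail-reduce, and make monic.
Reduced Gröbner basis: {x**2 + 2*x - 1, y - 1}.

These differ, so the ideals are not equal.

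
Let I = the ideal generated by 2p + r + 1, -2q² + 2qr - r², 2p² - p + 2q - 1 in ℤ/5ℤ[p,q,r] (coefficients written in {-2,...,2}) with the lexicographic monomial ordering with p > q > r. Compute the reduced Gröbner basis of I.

G = {p - 2r - 2, q - r² + 2r, r⁴ - r²}

f_1 = 2p + r + 1, LT = p.
f_2 = -2q² + 2qr - r², LT = q².
f_3 = 2p² - p + 2q - 1, LT = p².

S(f_1,f_3): lcm = p². S = -2pr + p - q - 2.
  reduce S modulo (f_1, f_2, f_3):
  remainder -q + r² - 2r ≠ 0; add g_4 = -q + r² - 2r to the basis.

S(f_2,g_4): lcm = q². S = qr² + 2qr - 2r².
  reduce S modulo (f_1, f_2, f_3, g_4):
  remainder r⁴ - r² ≠ 0; add g_5 = r⁴ - r² to the basis.

The other S-polynomials (S(f_1,f_2), S(f_2,f_3), S(f_1,g_4), S(f_3,g_4), S(f_1,g_5), S(f_2,g_5), S(f_3,g_5), S(g_4,g_5)) all reduce to 0 modulo the current basis, so we have a Gröbner basis.
Inter-reduce: drop elements whose leading term is divisible by another's, tail-reduce, and make monic.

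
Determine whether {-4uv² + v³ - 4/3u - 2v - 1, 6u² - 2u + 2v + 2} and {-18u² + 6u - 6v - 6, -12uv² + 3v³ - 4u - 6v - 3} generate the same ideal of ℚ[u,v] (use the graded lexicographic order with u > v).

Yes, the ideals are equal.

Since reduced Gröbner bases are canonical representatives of ideals under a given ordering, it suffices to compute and compare them.
Buchberger on the first generating set:
f_1 = -4uv² + v³ - 4/3u - 2v - 1, LT = uv².
f_2 = 6u² - 2u + 2v + 2, LT = u².

S(f_1,f_2): lcm = u²v². S = -¼uv³ + ⅓uv² - ⅓v³ + ⅓u² + ½uv - ⅓v² + ¼u.
  leading term uv³: subtract (1/16v)·f_1 from -¼uv³ + ⅓uv² - ⅓v³ + ⅓u² + ½uv - ⅓v² + ¼u → -1/16v⁴ + ⅓uv² - ⅓v³ + ⅓u² + 7/12uv - 5/24v² + ¼u + 1/16v
  leading term v⁴: no divisor's leading term divides it; move -1/16v⁴ to the remainder.
  leading term uv²: subtract (-1/12)·f_1 from ⅓uv² - ⅓v³ + ⅓u² + 7/12uv - 5/24v² + ¼u + 1/16v → -¼v³ + ⅓u² + 7/12uv - 5/24v² + 5/36u - 5/48v - 1/12
  leading term v³: no divisor's leading term divides it; move -¼v³ to the remainder.
  leading term u²: subtract (1/18)·f_2 from ⅓u² + 7/12uv - 5/24v² + 5/36u - 5/48v - 1/12 → 7/12uv - 5/24v² + ¼u - 31/144v - 7/36
  leading term uv: no divisor's leading term divides it; move 7/12uv to the remainder.
  leading term v²: no divisor's leading term divides it; move -5/24v² to the remainder.
  leading term u: no divisor's leading term divides it; move ¼u to the remainder.
  leading term v: no divisor's leading term divides it; move -31/144v to the remainder.
  leading term 1: no divisor's leading term divides it; move -7/36 to the remainder.
  remainder -1/16v⁴ - ¼v³ + 7/12uv - 5/24v² + ¼u - 31/144v - 7/36 ≠ 0; add g_3 = -1/16v⁴ - ¼v³ + 7/12uv - 5/24v² + ¼u - 31/144v - 7/36 to the basis.

The other S-polynomials (S(f_1,g_3), S(f_2,g_3)) all reduce to 0 modulo the current basis, so we have a Gröbner basis.
Inter-reduce: drop elements whose leading term is divisible by another's, tail-reduce, and make monic.
Reduced Gröbner basis: {v⁴ + 4v³ - 28/3uv + 10/3v² - 4u + 31/9v + 28/9, uv² - ¼v³ + ⅓u + ½v + ¼, u² - ⅓u + ⅓v + ⅓}.

Buchberger on the second generating set:
h_1 = -18u² + 6u - 6v - 6, LT = u².
h_2 = -12uv² + 3v³ - 4u - 6v - 3, LT = uv².

S(h_1,h_2): lcm = u²v². S = ¼uv³ - ⅓uv² + ⅓v³ - ⅓u² - ½uv + ⅓v² - ¼u.
  leading term uv³: subtract (-1/48v)·h_2 from ¼uv³ - ⅓uv² + ⅓v³ - ⅓u² - ½uv + ⅓v² - ¼u → 1/16v⁴ - ⅓uv² + ⅓v³ - ⅓u² - 7/12uv + 5/24v² - ¼u - 1/16v
  leading term v⁴: no divisor's leading term divides it; move 1/16v⁴ to the remainder.
  leading term uv²: subtract (1/36)·h_2 from -⅓uv² + ⅓v³ - ⅓u² - 7/12uv + 5/24v² - ¼u - 1/16v → ¼v³ - ⅓u² - 7/12uv + 5/24v² - 5/36u + 5/48v + 1/12
  leading term v³: no divisor's leading term divides it; move ¼v³ to the remainder.
  leading term u²: subtract (1/54)·h_1 from -⅓u² - 7/12uv + 5/24v² - 5/36u + 5/48v + 1/12 → -7/12uv + 5/24v² - ¼u + 31/144v + 7/36
  leading term uv: no divisor's leading term divides it; move -7/12uv to the remainder.
  leading term v²: no divisor's leading term divides it; move 5/24v² to the remainder.
  leading term u: no divisor's leading term divides it; move -¼u to the remainder.
  leading term v: no divisor's leading term divides it; move 31/144v to the remainder.
  leading term 1: no divisor's leading term divides it; move 7/36 to the remainder.
  remainder 1/16v⁴ + ¼v³ - 7/12uv + 5/24v² - ¼u + 31/144v + 7/36 ≠ 0; add k_3 = 1/16v⁴ + ¼v³ - 7/12uv + 5/24v² - ¼u + 31/144v + 7/36 to the basis.

The other S-polynomials (S(h_1,k_3), S(h_2,k_3)) all reduce to 0 modulo the current basis, so we have a Gröbner basis.
Inter-reduce: drop elements whose leading term is divisible by another's, tail-reduce, and make monic.
Reduced Gröbner basis: {v⁴ + 4v³ - 28/3uv + 10/3v² - 4u + 31/9v + 28/9, uv² - ¼v³ + ⅓u + ½v + ¼, u² - ⅓u + ⅓v + ⅓}.

The two bases agree; hence the ideals are identical.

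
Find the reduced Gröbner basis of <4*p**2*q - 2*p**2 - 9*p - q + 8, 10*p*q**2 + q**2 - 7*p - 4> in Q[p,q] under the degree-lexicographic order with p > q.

f_1 = 4*p**2*q - 2*p**2 - 9*p - q + 8, LT = p**2*q.
f_2 = 10*p*q**2 + q**2 - 7*p - 4, LT = p*q**2.

S(f_1,f_2): lcm = p**2*q**2. S = -1/2*p**2*q - 1/10*p*q**2 + 7/10*p**2 - 9/4*p*q - 1/4*q**2 + 2/5*p + 2*q.
  reduce S modulo (f_1, f_2):
  remainder 9/20*p**2 - 9/4*p*q - 6/25*q**2 - 159/200*p + 15/8*q + 24/25 ≠ 0; add g_3 = 9/20*p**2 - 9/4*p*q - 6/25*q**2 - 159/200*p + 15/8*q + 24/25 to the basis.

S(f_1,g_3): lcm = p**2*q. S = 5*p*q**2 + 8/15*q**3 - 1/2*p**2 + 53/30*p*q - 25/6*q**2 - 9/4*p - 143/60*q + 2.
  reduce S modulo (f_1, f_2, g_3):
  remainder 8/15*q**3 - 11/15*p*q - 74/15*q**2 + 11/30*p - 3/10*q + 76/15 ≠ 0; add g_4 = 8/15*q**3 - 11/15*p*q - 74/15*q**2 + 11/30*p - 3/10*q + 76/15 to the basis.

The other S-polynomials (S(f_2,g_3), S(f_1,g_4), S(f_2,g_4), S(g_3,g_4)) all reduce to 0 modulo the current basis, so we have a Gröbner basis.
Inter-reduce: drop elements whose leading term is divisible by another's, tail-reduce, and make monic.

G = {p*q**2 + 1/10*q**2 - 7/10*p - 2/5, q**3 - 11/8*p*q - 37/4*q**2 + 11/16*p - 9/16*q + 19/2, p**2 - 5*p*q - 8/15*q**2 - 53/30*p + 25/6*q + 32/15}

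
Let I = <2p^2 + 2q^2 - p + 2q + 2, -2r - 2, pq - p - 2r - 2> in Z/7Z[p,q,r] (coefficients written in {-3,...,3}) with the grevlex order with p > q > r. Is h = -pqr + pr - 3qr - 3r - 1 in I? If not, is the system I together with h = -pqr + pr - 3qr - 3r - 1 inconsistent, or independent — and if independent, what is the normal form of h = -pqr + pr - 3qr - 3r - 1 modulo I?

-pqr + pr - 3qr - 3r - 1 is independent of I; its normal form modulo I is 3q + 2.

First compute the reduced Gröbner basis of I by Buchberger's algorithm.
f_1 = 2p^2 + 2q^2 - p + 2q + 2, LT = p^2.
f_2 = -2r - 2, LT = r.
f_3 = pq - p - 2r - 2, LT = pq.

S(f_1,f_3): lcm = p^2q. S = q^3 + p^2 + 3pq + q^2 + 2pr + 2p + q.
  reduce S modulo (f_1, f_2, f_3):
  remainder q^3 - 1 ≠ 0; add k_4 = q^3 - 1 to the basis.

The other S-polynomials (S(f_1,f_2), S(f_2,f_3), S(f_1,k_4), S(f_2,k_4), S(f_3,k_4)) all reduce to 0 modulo the current basis, so we have a Gröbner basis.
Inter-reduce: drop elements whose leading term is divisible by another's, tail-reduce, and make monic.
Reduced Gröbner basis: {q^3 - 1, p^2 + q^2 + 3p + q + 1, pq - p, r + 1}.
Label its elements g_1 = q^3 - 1, g_2 = p^2 + q^2 + 3p + q + 1, g_3 = pq - p, g_4 = r + 1.

Reduce h = -pqr + pr - 3qr - 3r - 1 modulo G:
  leading term pqr: subtract (-r)·g_3 from -pqr + pr - 3qr - 3r - 1 → -3qr - 3r - 1
  leading term qr: subtract (-3q)·g_4 from -3qr - 3r - 1 → 3q - 3r - 1
  leading term q: no divisor's leading term divides it; move 3q to the remainder.
  leading term r: subtract (-3)·g_4 from -3r - 1 → 2
  leading term 1: no divisor's leading term divides it; move 2 to the remainder.
  normal form = 3q + 2.
The normal form is nonzero, so h ∉ I. Since h minus its normal form lies in I, I + (h) = I + (n) where n = 3q + 2; decide whether this ideal is the whole ring.
Run Buchberger on G together with n (pairs among the g_i already reduce to 0 since G is a Gröbner basis):
g_1 = q^3 - 1, LT = q^3.
g_2 = p^2 + q^2 + 3p + q + 1, LT = p^2.
g_3 = pq - p, LT = pq.
g_4 = r + 1, LT = r.
n = 3q + 2, LT = q.

S(g_3,n): lcm = pq. S = 3p.
  reduce S modulo (g_1, g_2, g_3, g_4, n):
  remainder 3p ≠ 0; add m_6 = 3p to the basis.

The other S-polynomials (S(g_1,g_2), S(g_1,g_3), S(g_1,g_4), S(g_1,n), S(g_2,g_3), S(g_2,g_4), S(g_2,n), S(g_3,g_4), S(g_4,n), S(g_1,m_6), S(g_2,m_6), S(g_3,m_6), S(g_4,m_6), S(n,m_6)) all reduce to 0 modulo the current basis, so we have a Gröbner basis.
Inter-reduce: drop elements whose leading term is divisible by another's, tail-reduce, and make monic.
Reduced Gröbner basis: {p, q + 3, r + 1}.
The reduced Gröbner basis of I + (h) is {p, q + 3, r + 1} ≠ {1}, a proper ideal, so the enlarged system stays consistent: h is independent of I, with normal form 3q + 2.

Ideal membership is decidable via reduction modulo a Gröbner basis.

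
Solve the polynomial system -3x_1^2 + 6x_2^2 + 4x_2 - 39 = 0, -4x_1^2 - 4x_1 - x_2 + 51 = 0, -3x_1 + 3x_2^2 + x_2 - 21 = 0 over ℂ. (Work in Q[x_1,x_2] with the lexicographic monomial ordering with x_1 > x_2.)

Compute a lex Gröbner basis by Buchberger's algorithm.
f_1 = -3x_1^2 + 6x_2^2 + 4x_2 - 39, LT = x_1^2.
f_2 = -4x_1^2 - 4x_1 - x_2 + 51, LT = x_1^2.
f_3 = -3x_1 + 3x_2^2 + x_2 - 21, LT = x_1.

S(f_1,f_2): lcm = x_1^2. S = -x_1 - 2x_2^2 - 19/12x_2 + 103/4.
  leading term x_1: subtract (1/3)·f_3 from -x_1 - 2x_2^2 - 19/12x_2 + 103/4 → -3x_2^2 - 23/12x_2 + 131/4
  leading term x_2^2: no divisor's leading term divides it; move -3x_2^2 to the remainder.
  leading term x_2: no divisor's leading term divides it; move -23/12x_2 to the remainder.
  leading term 1: no divisor's leading term divides it; move 131/4 to the remainder.
  remainder -3x_2^2 - 23/12x_2 + 131/4 ≠ 0; add h_4 = -3x_2^2 - 23/12x_2 + 131/4 to the basis.

S(f_1,f_3): lcm = x_1^2. S = x_1x_2^2 + 1/3x_1x_2 - 7x_1 - 2x_2^2 - 4/3x_2 + 13.
  leading term x_1x_2^2: subtract (-1/3x_2^2)·f_3 from x_1x_2^2 + 1/3x_1x_2 - 7x_1 - 2x_2^2 - 4/3x_2 + 13 → 1/3x_1x_2 - 7x_1 + x_2^4 + 1/3x_2^3 - 9x_2^2 - 4/3x_2 + 13
  leading term x_1x_2: subtract (-1/9x_2)·f_3 from 1/3x_1x_2 - 7x_1 + x_2^4 + 1/3x_2^3 - 9x_2^2 - 4/3x_2 + 13 → -7x_1 + x_2^4 + 2/3x_2^3 - 80/9x_2^2 - 11/3x_2 + 13
  leading term x_1: subtract (7/3)·f_3 from -7x_1 + x_2^4 + 2/3x_2^3 - 80/9x_2^2 - 11/3x_2 + 13 → x_2^4 + 2/3x_2^3 - 143/9x_2^2 - 6x_2 + 62
  leading term x_2^4: subtract (-1/3x_2^2)·h_4 from x_2^4 + 2/3x_2^3 - 143/9x_2^2 - 6x_2 + 62 → 1/36x_2^3 - 179/36x_2^2 - 6x_2 + 62
  leading term x_2^3: subtract (-1/108x_2)·h_4 from 1/36x_2^3 - 179/36x_2^2 - 6x_2 + 62 → -6467/1296x_2^2 - 2461/432x_2 + 62
  leading term x_2^2: subtract (6467/3888)·h_4 from -6467/1296x_2^2 - 2461/432x_2 + 62 → -117047/46656x_2 + 117047/15552
  leading term x_2: no divisor's leading term divides it; move -117047/46656x_2 to the remainder.
  leading term 1: no divisor's leading term divides it; move 117047/15552 to the remainder.
  remainder -117047/46656x_2 + 117047/15552 ≠ 0; add h_5 = -117047/46656x_2 + 117047/15552 to the basis.

The other S-polynomials (S(f_2,f_3), S(f_1,h_4), S(f_2,h_4), S(f_3,h_4), S(f_1,h_5), S(f_2,h_5), S(f_3,h_5), S(h_4,h_5)) all reduce to 0 modulo the current basis, so we have a Gröbner basis.
Inter-reduce: drop elements whose leading term is divisible by another's, tail-reduce, and make monic.
Reduced Gröbner basis: {x_1 - 3, x_2 - 3}.

Since the basis is lex-ordered, x_2 - 3 is univariate in x_2. Its roots are {3}. Back-substituting each root into the other basis elements fixes the other coordinates.
  x_2 = 3: the earlier basis element becomes x_1 - 3 = 0, giving x_1 = 3 — point (3, 3).

{(3, 3)}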